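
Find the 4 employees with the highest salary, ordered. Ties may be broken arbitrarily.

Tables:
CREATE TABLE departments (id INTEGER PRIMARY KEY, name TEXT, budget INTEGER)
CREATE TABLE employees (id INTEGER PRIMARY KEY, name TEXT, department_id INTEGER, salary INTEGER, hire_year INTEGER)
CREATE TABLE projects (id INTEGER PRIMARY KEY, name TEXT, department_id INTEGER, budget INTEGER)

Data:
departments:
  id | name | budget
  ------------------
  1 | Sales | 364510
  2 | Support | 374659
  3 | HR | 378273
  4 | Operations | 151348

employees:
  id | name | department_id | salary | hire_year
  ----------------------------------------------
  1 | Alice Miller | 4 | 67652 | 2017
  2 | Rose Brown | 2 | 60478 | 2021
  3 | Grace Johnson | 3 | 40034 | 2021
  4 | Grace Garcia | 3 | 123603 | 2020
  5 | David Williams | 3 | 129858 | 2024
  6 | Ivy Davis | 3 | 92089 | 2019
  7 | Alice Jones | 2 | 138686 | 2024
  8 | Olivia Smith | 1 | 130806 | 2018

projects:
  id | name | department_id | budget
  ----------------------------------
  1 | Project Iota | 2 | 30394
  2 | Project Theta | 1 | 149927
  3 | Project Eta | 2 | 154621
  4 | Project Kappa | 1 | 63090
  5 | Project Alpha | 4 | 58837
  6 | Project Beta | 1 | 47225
SELECT name, salary FROM employees ORDER BY salary DESC LIMIT 4

Execution result:
name | salary
Alice Jones | 138686
Olivia Smith | 130806
David Williams | 129858
Grace Garcia | 123603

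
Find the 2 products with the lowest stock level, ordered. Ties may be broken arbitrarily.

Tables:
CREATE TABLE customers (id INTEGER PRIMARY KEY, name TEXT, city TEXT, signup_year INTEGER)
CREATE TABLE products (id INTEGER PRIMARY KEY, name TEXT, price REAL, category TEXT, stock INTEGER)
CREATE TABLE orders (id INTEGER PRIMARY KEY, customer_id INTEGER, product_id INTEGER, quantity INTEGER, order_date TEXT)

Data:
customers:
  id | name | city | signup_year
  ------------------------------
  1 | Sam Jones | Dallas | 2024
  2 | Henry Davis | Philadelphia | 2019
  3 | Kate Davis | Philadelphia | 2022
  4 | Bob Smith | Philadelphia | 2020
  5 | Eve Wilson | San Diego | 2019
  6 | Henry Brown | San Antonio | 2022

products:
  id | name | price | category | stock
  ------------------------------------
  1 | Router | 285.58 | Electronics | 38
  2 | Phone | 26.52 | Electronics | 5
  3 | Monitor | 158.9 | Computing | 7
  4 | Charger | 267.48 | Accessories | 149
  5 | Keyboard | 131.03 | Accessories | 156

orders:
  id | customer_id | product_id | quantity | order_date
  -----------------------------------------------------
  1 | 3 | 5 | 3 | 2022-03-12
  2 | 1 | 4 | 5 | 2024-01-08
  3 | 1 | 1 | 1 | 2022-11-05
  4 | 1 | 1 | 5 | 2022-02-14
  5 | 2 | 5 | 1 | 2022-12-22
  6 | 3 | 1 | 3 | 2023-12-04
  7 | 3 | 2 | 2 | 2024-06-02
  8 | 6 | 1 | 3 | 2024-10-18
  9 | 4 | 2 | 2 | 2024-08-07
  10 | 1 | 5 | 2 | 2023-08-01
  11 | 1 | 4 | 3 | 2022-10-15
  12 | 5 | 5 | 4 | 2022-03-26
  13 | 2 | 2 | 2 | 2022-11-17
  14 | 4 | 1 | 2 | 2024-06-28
SELECT name, stock FROM products ORDER BY stock ASC LIMIT 2

Execution result:
name | stock
Phone | 5
Monitor | 7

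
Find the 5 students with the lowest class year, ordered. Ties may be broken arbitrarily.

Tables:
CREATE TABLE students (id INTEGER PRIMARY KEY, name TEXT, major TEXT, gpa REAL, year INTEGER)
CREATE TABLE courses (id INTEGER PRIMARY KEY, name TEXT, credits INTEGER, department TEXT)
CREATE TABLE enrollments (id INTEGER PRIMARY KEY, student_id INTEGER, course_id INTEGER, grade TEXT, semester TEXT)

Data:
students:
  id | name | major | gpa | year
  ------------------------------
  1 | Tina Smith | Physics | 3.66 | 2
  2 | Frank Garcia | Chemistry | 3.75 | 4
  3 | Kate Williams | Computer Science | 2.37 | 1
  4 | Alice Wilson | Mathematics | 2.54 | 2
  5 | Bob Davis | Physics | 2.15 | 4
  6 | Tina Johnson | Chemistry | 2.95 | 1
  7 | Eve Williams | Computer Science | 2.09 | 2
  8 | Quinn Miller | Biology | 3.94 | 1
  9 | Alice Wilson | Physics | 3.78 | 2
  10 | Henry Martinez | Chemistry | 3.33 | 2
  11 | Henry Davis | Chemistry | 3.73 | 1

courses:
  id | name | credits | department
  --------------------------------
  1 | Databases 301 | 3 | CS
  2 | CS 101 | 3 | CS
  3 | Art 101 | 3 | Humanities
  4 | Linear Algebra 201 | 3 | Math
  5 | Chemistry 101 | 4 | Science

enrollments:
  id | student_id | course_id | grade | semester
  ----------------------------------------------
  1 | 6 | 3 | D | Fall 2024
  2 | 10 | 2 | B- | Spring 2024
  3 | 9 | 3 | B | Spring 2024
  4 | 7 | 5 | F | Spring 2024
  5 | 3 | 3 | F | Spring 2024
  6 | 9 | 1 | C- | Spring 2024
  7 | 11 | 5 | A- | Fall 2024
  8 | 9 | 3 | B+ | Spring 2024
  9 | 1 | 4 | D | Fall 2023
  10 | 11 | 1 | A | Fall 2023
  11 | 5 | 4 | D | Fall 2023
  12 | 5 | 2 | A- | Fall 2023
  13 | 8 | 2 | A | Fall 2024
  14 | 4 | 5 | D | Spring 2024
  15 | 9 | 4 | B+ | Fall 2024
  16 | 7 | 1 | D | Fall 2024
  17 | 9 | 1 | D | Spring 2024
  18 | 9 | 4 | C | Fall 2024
SELECT name, year FROM students ORDER BY year ASC LIMIT 5

Execution result:
name | year
Kate Williams | 1
Tina Johnson | 1
Quinn Miller | 1
Henry Davis | 1
Tina Smith | 2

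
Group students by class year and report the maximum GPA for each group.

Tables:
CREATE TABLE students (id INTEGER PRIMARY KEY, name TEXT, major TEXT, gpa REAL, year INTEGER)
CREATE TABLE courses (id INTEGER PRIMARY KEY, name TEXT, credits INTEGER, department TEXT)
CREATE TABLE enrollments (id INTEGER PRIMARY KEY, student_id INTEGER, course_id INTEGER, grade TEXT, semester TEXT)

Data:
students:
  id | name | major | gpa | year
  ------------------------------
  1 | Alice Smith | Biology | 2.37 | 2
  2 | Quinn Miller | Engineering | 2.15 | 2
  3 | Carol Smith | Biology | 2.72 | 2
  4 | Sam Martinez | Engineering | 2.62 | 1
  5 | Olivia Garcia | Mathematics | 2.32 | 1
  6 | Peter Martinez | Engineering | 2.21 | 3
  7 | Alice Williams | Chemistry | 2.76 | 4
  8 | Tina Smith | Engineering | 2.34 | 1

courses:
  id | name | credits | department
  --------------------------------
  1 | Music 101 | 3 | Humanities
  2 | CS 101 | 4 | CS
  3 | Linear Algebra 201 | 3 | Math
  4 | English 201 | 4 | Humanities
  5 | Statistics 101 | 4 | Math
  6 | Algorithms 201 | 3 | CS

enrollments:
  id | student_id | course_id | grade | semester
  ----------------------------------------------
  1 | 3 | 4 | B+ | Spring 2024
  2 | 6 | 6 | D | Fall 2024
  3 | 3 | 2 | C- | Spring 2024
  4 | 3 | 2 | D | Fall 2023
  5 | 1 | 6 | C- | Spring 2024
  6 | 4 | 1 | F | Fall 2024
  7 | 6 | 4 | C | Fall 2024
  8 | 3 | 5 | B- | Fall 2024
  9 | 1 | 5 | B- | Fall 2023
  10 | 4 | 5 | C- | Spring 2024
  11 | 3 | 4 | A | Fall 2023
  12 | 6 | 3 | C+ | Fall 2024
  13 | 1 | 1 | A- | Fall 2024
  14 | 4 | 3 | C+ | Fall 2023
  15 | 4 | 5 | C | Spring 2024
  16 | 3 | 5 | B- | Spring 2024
SELECT year, MAX(gpa) AS max_gpa FROM students GROUP BY year

Execution result:
year | max_gpa
1 | 2.62
2 | 2.72
3 | 2.21
4 | 2.76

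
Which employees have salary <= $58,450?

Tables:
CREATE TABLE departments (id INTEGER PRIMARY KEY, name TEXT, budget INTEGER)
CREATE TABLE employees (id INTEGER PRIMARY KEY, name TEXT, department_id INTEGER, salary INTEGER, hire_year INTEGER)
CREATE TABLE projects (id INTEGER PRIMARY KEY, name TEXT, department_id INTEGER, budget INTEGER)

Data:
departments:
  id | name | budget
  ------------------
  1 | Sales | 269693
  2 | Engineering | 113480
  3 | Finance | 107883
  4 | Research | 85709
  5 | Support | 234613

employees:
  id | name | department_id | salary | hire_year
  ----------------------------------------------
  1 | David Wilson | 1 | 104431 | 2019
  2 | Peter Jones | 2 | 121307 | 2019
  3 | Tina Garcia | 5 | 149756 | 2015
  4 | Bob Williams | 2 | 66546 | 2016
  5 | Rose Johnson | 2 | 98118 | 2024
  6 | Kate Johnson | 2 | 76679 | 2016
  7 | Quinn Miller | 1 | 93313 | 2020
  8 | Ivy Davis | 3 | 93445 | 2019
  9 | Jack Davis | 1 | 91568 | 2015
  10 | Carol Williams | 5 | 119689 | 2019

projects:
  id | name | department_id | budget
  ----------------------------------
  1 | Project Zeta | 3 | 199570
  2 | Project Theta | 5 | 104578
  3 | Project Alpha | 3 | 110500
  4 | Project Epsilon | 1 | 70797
SELECT name, salary FROM employees WHERE salary <= 58450

Execution result:
(no rows)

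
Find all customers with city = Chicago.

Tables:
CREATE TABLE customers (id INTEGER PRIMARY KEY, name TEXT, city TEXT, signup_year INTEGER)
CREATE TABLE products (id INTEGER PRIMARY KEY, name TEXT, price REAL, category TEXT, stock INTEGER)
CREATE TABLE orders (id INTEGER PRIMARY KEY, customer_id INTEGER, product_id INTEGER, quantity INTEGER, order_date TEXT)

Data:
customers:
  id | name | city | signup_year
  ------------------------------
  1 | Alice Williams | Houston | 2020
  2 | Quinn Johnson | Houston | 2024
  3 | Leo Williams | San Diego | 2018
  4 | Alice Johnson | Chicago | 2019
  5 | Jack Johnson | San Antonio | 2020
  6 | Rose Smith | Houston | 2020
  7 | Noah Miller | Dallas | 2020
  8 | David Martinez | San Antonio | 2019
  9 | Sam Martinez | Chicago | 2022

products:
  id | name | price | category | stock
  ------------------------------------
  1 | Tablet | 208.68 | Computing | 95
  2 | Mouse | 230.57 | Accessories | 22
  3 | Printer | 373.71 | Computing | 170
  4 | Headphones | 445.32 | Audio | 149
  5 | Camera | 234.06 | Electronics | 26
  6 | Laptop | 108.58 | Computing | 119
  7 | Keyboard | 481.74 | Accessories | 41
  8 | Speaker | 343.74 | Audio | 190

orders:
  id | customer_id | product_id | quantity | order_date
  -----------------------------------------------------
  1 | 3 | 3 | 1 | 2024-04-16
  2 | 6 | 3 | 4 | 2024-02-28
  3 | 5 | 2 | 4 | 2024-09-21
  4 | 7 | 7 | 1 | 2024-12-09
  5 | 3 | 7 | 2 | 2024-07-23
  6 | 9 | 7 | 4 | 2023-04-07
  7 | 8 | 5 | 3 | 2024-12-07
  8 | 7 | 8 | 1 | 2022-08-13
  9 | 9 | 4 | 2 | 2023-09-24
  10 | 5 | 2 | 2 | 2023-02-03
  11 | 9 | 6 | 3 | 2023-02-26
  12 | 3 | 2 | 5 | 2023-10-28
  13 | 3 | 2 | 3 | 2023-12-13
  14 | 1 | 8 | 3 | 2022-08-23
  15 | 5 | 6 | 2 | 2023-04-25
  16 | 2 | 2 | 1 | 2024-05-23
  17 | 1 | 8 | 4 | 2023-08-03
SELECT name, city FROM customers WHERE city = 'Chicago'

Execution result:
name | city
Alice Johnson | Chicago
Sam Martinez | Chicago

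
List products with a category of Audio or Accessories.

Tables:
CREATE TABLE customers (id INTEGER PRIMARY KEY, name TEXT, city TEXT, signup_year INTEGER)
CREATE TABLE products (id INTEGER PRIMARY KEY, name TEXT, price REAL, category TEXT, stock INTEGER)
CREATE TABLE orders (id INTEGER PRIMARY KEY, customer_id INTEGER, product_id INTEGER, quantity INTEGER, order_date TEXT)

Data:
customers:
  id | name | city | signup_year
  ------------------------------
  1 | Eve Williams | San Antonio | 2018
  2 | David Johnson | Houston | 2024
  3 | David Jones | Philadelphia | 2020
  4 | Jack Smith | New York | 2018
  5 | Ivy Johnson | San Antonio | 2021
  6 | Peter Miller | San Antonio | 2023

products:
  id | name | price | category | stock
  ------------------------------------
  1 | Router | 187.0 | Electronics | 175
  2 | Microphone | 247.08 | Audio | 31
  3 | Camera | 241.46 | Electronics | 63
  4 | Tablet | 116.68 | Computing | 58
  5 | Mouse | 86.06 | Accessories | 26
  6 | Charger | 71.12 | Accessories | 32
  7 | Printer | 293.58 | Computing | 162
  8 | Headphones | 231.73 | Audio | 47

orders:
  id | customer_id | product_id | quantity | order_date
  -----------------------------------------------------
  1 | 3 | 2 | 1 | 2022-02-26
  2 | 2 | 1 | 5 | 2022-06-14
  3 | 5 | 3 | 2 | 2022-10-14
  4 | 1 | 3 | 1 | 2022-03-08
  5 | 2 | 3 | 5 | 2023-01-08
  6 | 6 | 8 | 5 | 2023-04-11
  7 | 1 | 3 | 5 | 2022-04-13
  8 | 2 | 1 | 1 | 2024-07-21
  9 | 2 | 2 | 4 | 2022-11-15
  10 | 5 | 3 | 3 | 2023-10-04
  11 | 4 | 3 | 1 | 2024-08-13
SELECT name, category FROM products WHERE category IN ('Audio', 'Accessories')

Execution result:
name | category
Microphone | Audio
Mouse | Accessories
Charger | Accessories
Headphones | Audio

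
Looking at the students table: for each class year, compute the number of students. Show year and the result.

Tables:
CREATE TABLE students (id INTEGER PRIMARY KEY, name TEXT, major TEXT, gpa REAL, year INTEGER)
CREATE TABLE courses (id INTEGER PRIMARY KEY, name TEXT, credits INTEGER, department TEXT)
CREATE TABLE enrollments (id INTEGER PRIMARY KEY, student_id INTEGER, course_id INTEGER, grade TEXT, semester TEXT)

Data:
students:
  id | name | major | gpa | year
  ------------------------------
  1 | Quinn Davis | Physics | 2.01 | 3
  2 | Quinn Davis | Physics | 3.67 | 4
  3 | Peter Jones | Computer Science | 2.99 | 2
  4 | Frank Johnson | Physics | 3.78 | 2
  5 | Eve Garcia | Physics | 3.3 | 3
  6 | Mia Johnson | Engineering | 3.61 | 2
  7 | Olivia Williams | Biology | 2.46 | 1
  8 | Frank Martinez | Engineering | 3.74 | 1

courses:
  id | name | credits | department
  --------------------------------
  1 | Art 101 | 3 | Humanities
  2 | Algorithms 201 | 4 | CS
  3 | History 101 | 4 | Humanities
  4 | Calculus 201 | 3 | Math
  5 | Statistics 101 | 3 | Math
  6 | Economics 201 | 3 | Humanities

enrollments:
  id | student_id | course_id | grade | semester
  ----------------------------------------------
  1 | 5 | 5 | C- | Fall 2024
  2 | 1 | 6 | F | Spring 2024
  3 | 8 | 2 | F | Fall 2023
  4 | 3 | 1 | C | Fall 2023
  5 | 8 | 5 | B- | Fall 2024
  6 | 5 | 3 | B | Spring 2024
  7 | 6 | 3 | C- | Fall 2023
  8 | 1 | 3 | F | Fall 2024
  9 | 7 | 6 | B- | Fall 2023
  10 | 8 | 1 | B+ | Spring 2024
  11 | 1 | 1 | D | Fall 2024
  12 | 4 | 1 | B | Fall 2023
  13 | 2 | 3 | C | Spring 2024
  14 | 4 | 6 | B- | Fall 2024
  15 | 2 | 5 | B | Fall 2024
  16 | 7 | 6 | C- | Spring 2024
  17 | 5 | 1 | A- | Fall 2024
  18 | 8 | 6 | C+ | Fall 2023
SELECT year, COUNT(*) AS n FROM students GROUP BY year

Execution result:
year | n
1 | 2
2 | 3
3 | 2
4 | 1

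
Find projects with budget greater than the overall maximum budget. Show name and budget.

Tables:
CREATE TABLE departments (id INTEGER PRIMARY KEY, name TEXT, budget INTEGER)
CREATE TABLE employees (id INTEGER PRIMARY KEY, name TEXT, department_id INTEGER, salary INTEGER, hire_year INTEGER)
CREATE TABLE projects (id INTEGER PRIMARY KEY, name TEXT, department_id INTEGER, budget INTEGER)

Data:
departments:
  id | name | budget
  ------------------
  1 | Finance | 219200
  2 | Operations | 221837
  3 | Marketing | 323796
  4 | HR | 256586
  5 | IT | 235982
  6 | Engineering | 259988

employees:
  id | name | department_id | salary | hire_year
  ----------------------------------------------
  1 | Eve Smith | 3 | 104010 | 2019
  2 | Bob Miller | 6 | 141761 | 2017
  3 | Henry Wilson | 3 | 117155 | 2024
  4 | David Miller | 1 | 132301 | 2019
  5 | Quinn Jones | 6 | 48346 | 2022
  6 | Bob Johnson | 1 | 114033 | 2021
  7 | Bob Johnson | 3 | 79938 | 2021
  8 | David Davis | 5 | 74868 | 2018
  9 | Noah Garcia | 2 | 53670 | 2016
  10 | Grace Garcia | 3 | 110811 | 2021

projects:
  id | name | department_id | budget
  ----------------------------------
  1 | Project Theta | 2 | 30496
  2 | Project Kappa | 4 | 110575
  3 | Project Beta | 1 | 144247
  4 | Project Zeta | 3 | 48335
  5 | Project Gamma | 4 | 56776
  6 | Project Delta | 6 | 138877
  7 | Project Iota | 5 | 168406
SELECT name, budget FROM projects WHERE budget > (SELECT MAX(budget) FROM projects)

Execution result:
(no rows)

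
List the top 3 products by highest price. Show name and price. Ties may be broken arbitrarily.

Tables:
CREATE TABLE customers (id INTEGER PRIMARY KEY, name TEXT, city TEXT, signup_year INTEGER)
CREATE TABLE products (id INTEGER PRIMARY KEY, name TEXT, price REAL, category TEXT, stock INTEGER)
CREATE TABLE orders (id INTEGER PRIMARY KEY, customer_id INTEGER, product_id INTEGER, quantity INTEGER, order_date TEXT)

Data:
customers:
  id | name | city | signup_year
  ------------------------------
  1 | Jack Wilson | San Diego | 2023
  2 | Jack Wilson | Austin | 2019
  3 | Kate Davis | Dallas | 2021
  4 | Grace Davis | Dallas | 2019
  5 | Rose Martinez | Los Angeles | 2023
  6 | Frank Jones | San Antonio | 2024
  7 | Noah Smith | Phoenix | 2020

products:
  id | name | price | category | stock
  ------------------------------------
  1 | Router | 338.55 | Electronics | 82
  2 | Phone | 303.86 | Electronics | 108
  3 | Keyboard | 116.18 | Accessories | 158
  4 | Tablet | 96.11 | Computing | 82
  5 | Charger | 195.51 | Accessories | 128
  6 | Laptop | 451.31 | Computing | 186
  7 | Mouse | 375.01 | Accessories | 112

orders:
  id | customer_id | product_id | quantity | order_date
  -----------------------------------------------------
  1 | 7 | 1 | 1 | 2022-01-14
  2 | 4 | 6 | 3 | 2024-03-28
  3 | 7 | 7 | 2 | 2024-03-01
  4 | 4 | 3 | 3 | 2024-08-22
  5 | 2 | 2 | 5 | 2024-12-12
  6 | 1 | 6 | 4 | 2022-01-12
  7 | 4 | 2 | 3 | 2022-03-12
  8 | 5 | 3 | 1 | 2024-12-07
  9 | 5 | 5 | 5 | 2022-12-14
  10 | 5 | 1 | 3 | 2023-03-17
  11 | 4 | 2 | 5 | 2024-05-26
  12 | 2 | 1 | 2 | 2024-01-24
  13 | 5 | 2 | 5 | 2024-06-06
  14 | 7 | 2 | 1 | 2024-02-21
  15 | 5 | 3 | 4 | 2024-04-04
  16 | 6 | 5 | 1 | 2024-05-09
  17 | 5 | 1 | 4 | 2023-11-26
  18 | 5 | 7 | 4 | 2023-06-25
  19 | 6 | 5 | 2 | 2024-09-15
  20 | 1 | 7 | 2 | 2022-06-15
SELECT name, price FROM products ORDER BY price DESC LIMIT 3

Execution result:
name | price
Laptop | 451.31
Mouse | 375.01
Router | 338.55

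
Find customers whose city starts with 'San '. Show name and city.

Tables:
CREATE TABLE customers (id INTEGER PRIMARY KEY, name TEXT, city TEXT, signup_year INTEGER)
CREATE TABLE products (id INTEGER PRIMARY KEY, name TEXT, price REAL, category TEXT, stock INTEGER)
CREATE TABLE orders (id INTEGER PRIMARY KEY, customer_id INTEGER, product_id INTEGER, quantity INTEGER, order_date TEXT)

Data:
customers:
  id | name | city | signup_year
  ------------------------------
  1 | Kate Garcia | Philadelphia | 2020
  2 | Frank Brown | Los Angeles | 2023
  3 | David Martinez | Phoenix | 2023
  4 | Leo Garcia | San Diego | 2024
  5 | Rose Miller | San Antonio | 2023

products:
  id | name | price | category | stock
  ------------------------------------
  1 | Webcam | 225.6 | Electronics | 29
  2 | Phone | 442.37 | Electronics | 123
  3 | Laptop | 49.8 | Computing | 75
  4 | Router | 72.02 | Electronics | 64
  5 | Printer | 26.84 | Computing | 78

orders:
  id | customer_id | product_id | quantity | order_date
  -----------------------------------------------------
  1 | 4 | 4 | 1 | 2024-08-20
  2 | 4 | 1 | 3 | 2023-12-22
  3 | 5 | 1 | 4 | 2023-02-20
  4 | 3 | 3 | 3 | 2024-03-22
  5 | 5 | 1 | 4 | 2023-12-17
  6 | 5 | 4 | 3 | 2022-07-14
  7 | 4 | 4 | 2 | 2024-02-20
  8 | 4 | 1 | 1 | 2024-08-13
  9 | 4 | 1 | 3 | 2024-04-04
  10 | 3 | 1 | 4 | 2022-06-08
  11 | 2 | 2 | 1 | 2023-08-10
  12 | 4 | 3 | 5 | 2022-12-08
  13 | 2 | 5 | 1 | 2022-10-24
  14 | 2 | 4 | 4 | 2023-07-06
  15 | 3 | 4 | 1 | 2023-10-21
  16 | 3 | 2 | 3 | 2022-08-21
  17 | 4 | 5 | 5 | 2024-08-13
SELECT name, city FROM customers WHERE city LIKE 'San %'

Execution result:
name | city
Leo Garcia | San Diego
Rose Miller | San Antonio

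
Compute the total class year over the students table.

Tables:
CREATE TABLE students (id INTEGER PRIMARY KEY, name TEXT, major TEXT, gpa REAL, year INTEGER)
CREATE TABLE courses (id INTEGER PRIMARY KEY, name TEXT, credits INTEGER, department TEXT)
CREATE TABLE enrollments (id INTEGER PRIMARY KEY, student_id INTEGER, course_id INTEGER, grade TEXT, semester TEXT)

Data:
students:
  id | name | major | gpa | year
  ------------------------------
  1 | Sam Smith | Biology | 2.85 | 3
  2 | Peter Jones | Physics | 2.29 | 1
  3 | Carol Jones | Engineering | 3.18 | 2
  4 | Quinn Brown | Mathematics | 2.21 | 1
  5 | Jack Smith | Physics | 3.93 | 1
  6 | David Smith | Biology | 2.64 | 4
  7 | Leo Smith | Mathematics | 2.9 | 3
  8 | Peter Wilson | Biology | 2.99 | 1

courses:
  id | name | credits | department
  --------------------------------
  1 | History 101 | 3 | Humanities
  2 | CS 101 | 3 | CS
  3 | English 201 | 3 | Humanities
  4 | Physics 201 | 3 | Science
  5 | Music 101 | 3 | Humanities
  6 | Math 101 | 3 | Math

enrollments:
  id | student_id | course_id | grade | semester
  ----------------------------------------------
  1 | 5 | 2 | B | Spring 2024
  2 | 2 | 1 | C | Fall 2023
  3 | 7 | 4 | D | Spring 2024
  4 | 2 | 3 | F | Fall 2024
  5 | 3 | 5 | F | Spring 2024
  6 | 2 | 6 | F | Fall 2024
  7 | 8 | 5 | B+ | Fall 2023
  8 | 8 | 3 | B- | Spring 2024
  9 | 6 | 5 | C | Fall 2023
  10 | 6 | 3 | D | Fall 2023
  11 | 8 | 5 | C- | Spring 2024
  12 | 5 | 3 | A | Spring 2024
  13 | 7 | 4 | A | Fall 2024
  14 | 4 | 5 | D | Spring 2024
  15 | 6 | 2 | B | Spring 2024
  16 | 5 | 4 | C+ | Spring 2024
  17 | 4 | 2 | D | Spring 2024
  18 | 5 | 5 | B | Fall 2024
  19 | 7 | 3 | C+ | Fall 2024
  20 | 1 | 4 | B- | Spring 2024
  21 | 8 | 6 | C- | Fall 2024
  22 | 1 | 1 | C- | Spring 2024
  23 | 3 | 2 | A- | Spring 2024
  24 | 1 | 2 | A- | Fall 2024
SELECT SUM(year) FROM students

Execution result:
16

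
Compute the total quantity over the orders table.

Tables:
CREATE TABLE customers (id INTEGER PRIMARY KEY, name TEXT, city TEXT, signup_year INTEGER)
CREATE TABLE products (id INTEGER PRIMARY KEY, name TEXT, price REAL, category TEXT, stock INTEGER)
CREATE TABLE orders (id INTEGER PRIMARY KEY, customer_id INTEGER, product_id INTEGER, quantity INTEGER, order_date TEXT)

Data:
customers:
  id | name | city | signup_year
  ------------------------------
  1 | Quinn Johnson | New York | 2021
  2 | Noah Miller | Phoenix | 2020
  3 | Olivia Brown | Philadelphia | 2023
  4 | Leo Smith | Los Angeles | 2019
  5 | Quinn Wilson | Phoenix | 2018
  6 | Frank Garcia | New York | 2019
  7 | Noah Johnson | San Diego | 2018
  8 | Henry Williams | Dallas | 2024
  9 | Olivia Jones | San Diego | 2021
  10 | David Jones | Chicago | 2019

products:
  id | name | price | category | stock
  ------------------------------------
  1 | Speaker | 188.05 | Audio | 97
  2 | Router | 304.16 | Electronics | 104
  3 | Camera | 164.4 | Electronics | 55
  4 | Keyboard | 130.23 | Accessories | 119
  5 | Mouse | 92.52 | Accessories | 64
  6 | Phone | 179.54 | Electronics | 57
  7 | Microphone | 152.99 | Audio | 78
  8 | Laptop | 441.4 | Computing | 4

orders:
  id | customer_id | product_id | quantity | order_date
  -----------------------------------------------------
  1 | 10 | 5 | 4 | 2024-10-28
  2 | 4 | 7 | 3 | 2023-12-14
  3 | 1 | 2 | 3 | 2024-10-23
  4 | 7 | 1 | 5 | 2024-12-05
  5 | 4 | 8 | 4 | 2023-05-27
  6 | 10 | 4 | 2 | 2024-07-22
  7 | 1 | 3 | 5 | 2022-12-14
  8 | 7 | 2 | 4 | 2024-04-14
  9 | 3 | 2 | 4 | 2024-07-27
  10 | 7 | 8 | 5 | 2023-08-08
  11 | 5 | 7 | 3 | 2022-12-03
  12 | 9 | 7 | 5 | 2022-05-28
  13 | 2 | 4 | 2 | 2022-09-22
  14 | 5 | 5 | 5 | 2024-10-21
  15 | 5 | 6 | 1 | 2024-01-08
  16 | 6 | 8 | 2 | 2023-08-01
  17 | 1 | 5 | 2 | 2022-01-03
SELECT SUM(quantity) FROM orders

Execution result:
59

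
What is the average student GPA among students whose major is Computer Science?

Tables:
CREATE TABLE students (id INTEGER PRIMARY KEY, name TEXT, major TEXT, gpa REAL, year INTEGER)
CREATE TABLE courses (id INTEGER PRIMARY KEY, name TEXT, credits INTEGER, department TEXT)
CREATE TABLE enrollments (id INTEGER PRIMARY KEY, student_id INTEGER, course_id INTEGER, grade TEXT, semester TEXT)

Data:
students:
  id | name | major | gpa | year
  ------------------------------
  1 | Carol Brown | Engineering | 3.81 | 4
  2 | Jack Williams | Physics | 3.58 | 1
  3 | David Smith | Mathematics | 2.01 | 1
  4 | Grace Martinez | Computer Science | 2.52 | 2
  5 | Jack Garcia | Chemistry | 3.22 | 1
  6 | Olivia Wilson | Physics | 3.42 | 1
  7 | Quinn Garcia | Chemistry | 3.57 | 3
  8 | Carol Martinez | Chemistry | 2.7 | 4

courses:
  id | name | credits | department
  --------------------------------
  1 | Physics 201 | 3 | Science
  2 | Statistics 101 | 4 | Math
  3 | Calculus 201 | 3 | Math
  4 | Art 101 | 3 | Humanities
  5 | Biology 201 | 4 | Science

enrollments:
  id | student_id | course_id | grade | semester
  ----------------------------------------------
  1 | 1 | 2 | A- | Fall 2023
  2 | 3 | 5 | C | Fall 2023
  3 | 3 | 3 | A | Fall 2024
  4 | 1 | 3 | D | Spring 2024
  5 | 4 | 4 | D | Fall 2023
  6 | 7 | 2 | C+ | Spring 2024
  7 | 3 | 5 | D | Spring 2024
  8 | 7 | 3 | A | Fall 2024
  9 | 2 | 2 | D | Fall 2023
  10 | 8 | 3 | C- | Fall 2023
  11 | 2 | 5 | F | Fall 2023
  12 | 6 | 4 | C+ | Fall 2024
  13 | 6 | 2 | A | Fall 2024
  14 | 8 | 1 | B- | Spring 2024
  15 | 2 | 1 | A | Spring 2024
SELECT AVG(gpa) FROM students WHERE major = 'Computer Science'

Execution result:
2.52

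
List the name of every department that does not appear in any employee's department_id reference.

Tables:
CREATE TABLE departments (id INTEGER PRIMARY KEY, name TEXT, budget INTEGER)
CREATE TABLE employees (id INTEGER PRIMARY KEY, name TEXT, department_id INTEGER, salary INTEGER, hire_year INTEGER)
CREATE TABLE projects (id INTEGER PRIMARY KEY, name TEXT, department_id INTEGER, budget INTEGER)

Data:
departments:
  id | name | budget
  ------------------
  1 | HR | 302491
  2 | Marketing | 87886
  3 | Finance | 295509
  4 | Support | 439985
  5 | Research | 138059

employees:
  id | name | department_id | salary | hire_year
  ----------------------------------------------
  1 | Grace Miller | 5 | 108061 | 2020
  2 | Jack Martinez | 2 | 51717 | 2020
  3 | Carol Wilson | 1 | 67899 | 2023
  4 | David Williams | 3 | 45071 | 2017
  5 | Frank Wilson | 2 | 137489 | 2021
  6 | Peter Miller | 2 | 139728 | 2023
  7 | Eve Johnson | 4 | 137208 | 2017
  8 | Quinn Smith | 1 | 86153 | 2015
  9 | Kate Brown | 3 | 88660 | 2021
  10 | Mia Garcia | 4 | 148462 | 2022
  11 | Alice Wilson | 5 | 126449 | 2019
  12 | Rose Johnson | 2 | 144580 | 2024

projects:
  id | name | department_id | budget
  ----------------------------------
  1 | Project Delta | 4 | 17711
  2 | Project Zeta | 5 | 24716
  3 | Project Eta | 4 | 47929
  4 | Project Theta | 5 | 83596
SELECT p.name FROM departments p LEFT JOIN employees c ON c.department_id = p.id WHERE c.id IS NULL

Execution result:
(no rows)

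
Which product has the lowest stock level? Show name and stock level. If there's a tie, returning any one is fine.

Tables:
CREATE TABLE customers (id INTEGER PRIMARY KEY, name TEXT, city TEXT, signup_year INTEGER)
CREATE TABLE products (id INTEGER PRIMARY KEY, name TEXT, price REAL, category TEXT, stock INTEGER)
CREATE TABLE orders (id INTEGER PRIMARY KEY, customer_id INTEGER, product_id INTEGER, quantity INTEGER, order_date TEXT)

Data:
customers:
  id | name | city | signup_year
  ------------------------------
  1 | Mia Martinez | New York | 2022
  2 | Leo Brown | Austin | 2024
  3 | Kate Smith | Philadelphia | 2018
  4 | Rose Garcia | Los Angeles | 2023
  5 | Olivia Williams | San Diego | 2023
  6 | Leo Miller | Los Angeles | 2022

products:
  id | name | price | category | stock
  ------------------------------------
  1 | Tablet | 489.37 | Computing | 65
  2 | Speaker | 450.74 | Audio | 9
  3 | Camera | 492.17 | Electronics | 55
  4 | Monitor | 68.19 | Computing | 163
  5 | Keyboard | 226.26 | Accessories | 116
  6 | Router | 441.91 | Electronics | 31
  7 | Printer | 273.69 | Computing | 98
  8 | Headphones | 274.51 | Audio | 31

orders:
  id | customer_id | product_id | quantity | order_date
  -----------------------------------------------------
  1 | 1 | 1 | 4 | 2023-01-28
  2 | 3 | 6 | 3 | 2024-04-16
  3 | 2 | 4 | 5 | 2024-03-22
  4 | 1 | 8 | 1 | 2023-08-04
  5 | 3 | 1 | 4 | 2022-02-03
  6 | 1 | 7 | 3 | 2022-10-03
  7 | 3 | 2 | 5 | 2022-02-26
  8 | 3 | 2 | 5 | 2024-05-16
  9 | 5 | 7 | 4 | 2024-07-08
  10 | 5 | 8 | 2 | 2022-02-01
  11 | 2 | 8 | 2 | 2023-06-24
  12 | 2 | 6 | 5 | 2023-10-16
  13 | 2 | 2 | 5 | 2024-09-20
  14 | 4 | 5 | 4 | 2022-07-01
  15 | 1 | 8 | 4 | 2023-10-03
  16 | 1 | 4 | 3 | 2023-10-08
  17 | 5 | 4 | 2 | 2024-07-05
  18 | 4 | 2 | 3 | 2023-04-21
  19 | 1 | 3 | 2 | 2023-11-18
SELECT name, stock FROM products ORDER BY stock ASC LIMIT 1

Execution result:
name | stock
Speaker | 9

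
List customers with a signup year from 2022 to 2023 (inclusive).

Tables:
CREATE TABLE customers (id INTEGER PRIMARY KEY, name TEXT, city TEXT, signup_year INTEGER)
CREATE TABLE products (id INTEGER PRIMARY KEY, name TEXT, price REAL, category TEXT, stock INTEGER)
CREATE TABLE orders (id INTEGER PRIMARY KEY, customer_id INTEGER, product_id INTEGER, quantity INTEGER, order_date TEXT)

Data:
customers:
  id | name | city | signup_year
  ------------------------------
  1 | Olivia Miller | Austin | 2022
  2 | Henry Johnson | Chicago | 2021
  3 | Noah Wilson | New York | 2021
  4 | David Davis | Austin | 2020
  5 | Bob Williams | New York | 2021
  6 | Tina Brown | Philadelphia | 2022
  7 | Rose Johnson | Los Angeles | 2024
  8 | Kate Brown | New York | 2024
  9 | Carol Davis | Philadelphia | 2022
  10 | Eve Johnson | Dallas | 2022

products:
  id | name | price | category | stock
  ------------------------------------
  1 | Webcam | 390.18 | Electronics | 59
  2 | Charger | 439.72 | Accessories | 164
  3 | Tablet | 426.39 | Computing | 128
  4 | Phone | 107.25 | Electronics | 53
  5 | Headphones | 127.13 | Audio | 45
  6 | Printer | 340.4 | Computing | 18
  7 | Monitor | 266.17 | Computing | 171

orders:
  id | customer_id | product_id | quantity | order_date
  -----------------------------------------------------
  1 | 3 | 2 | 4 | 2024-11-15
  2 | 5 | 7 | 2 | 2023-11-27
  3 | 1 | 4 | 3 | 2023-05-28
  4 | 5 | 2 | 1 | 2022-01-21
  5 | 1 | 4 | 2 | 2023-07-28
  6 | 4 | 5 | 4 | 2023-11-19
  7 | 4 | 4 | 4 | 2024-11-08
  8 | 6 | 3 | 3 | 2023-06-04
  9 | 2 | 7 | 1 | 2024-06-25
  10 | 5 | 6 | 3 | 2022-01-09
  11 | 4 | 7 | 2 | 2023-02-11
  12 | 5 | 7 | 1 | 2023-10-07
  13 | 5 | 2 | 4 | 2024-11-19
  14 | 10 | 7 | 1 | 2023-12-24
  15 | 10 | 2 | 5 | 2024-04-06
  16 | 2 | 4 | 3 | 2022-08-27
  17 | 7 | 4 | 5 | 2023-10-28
SELECT name, signup_year FROM customers WHERE signup_year BETWEEN 2022 AND 2023

Execution result:
name | signup_year
Olivia Miller | 2022
Tina Brown | 2022
Carol Davis | 2022
Eve Johnson | 2022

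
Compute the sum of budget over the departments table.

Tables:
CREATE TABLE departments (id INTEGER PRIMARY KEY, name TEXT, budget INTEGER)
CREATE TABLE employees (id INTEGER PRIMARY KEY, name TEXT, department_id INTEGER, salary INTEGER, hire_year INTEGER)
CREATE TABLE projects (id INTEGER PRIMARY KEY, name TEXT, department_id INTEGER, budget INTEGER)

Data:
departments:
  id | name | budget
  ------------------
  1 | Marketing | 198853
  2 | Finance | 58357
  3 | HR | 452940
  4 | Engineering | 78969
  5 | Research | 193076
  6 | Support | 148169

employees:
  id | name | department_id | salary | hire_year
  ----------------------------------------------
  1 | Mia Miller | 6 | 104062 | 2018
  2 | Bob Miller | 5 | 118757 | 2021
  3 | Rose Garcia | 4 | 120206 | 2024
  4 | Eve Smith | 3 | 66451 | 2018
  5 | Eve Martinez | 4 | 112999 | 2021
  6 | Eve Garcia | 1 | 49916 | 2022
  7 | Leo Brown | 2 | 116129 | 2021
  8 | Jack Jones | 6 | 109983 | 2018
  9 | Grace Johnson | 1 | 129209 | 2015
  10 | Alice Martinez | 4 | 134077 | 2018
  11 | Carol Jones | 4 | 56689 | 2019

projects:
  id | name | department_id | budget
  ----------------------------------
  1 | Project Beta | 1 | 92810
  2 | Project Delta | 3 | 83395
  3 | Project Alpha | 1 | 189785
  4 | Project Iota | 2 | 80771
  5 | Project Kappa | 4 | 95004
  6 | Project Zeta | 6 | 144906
SELECT SUM(budget) FROM departments

Execution result:
1130364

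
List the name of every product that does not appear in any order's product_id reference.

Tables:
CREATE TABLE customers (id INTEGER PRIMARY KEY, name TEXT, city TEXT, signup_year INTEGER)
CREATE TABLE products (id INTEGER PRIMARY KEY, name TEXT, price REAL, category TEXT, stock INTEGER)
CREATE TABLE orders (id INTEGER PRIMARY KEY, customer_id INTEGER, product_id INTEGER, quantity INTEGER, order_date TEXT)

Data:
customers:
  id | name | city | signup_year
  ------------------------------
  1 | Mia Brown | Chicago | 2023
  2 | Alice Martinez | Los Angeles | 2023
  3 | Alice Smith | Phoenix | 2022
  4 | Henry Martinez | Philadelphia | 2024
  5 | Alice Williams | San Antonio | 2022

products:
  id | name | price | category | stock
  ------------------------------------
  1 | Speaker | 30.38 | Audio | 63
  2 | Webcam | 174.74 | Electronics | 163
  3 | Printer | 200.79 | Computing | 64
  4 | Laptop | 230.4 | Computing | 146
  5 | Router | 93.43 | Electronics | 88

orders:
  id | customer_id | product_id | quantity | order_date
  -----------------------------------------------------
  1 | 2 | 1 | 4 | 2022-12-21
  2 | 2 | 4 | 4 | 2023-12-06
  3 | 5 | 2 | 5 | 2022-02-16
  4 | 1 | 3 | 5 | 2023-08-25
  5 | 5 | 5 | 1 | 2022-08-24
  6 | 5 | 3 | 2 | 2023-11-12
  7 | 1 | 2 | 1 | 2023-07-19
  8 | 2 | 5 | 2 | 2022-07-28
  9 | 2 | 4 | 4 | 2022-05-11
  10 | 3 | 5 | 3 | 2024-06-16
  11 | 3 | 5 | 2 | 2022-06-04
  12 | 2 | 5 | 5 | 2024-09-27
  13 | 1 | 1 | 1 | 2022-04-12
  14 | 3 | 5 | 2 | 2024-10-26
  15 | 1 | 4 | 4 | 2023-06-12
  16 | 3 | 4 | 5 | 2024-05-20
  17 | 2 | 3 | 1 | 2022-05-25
SELECT p.name FROM products p LEFT JOIN orders c ON c.product_id = p.id WHERE c.id IS NULL

Execution result:
(no rows)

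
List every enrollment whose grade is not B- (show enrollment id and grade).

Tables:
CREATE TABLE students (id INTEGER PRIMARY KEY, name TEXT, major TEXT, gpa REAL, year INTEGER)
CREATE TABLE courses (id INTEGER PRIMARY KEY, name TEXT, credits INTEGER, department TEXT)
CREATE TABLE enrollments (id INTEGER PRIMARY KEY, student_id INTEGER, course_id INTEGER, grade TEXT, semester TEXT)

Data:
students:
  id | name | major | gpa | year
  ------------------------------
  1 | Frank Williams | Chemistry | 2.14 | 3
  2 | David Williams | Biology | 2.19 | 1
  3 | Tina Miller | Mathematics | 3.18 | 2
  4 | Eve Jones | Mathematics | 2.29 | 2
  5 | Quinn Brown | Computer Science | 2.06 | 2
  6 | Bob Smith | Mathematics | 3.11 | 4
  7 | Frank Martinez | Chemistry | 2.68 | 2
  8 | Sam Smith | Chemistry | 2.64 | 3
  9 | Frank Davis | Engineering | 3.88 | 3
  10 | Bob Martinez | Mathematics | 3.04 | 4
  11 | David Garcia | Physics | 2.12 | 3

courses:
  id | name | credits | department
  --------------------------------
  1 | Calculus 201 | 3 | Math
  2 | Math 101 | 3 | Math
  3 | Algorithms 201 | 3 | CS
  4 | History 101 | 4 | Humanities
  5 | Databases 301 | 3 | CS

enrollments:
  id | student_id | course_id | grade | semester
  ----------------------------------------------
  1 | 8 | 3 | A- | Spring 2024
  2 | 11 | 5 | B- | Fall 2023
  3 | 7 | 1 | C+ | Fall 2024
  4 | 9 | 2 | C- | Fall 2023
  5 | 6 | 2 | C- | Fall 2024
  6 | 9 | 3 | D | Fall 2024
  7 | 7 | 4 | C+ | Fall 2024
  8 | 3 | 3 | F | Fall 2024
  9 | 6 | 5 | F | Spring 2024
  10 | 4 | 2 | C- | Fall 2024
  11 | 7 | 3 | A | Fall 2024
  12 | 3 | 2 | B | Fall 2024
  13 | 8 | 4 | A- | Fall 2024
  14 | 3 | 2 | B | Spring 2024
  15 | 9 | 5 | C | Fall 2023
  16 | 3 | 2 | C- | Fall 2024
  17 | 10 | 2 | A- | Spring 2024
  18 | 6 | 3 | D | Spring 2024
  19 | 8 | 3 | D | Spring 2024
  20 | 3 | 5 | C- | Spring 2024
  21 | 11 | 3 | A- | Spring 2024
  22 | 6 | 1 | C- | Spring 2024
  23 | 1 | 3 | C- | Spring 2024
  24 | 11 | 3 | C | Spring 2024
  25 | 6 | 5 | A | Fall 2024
SELECT id, grade FROM enrollments WHERE grade <> 'B-'

Execution result:
id | grade
1 | A-
3 | C+
4 | C-
5 | C-
6 | D
7 | C+
8 | F
9 | F
10 | C-
11 | A
12 | B
13 | A-
14 | B
15 | C
16 | C-
17 | A-
18 | D
19 | D
20 | C-
21 | A-
22 | C-
23 | C-
24 | C
25 | A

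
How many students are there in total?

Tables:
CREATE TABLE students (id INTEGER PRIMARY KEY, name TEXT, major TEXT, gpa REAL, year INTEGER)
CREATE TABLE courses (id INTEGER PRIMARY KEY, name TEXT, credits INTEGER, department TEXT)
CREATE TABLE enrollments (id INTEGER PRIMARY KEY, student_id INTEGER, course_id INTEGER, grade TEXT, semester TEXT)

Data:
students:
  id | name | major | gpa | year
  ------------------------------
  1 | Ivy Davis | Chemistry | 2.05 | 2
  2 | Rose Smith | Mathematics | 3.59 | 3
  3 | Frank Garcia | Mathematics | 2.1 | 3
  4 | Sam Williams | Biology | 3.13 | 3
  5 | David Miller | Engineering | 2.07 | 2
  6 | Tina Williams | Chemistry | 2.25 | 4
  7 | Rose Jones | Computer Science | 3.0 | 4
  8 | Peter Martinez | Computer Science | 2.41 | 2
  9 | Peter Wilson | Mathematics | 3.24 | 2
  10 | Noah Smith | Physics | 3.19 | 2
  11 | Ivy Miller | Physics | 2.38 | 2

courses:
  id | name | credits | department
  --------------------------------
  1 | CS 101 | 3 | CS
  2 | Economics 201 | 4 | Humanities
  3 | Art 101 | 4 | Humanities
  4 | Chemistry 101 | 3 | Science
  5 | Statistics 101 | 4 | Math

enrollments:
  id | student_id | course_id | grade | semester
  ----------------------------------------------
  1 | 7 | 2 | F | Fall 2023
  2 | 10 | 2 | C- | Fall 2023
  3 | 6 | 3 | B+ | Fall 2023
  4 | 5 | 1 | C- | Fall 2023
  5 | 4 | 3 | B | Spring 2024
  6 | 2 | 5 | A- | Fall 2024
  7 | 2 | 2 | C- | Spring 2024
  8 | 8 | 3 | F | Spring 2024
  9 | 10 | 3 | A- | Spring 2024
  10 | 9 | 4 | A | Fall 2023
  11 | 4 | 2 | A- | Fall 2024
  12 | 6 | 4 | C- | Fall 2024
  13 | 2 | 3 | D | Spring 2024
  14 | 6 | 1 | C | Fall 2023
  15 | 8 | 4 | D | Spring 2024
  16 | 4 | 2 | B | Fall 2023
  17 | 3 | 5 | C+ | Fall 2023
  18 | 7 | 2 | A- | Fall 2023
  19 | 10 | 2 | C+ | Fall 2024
SELECT COUNT(*) FROM students

Execution result:
11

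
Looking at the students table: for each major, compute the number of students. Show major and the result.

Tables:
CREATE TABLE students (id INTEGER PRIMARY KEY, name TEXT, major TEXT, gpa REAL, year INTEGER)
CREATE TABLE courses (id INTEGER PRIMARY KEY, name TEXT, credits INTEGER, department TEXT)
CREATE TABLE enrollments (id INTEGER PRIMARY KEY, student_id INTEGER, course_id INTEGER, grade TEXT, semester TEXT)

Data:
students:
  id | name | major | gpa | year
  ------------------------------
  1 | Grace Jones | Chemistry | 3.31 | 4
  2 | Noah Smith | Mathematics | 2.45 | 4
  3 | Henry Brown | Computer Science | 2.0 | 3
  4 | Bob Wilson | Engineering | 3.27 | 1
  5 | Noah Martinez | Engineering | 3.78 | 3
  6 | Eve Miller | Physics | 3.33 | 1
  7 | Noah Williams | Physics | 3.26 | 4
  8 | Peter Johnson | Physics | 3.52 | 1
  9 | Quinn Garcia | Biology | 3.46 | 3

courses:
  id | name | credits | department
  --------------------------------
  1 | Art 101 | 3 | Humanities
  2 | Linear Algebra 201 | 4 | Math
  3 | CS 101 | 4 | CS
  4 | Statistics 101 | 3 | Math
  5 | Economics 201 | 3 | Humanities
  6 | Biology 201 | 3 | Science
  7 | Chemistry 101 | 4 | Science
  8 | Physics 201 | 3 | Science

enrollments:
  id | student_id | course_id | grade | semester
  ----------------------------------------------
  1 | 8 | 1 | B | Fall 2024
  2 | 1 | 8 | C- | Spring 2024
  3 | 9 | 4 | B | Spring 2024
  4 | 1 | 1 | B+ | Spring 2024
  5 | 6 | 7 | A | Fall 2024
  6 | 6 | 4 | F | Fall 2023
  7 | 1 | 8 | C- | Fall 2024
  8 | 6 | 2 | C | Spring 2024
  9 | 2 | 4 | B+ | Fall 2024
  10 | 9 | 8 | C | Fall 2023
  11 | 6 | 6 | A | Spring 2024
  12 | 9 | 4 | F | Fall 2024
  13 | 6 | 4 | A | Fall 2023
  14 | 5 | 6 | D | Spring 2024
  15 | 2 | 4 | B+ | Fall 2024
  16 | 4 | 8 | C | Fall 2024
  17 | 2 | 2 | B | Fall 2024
SELECT major, COUNT(*) AS n FROM students GROUP BY major

Execution result:
major | n
Biology | 1
Chemistry | 1
Computer Science | 1
Engineering | 2
Mathematics | 1
Physics | 3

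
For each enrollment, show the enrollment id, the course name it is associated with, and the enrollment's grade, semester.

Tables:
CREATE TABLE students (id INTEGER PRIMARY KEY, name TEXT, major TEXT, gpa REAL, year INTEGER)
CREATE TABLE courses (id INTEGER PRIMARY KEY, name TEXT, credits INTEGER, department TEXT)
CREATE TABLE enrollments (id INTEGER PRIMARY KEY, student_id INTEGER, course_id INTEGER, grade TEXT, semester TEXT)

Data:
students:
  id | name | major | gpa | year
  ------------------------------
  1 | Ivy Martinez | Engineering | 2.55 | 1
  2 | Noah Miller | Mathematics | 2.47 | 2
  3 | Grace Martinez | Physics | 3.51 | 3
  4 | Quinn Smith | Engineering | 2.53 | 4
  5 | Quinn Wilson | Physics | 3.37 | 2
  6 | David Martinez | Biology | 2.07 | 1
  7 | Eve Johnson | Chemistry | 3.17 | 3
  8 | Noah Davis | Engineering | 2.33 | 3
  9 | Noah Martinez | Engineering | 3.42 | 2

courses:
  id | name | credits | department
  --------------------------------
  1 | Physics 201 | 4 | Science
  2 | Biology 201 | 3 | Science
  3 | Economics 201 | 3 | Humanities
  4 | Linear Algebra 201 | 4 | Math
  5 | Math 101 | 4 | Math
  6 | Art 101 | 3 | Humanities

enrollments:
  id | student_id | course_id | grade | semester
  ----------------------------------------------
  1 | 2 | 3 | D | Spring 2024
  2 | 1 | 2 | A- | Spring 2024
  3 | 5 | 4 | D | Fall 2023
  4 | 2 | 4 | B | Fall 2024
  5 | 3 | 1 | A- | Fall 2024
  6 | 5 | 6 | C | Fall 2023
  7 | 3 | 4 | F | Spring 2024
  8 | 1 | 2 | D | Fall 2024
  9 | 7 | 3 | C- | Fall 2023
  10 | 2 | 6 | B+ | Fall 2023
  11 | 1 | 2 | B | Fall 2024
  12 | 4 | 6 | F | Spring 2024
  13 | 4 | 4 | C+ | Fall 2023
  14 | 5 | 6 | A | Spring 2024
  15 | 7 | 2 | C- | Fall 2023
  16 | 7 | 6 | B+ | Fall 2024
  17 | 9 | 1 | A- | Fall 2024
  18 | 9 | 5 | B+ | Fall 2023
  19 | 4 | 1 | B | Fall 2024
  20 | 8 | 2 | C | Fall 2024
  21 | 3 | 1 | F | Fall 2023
SELECT c.id, p.name AS course, c.grade, c.semester FROM enrollments c JOIN courses p ON c.course_id = p.id

Execution result:
id | course | grade | semester
1 | Economics 201 | D | Spring 2024
2 | Biology 201 | A- | Spring 2024
3 | Linear Algebra 201 | D | Fall 2023
4 | Linear Algebra 201 | B | Fall 2024
5 | Physics 201 | A- | Fall 2024
6 | Art 101 | C | Fall 2023
7 | Linear Algebra 201 | F | Spring 2024
8 | Biology 201 | D | Fall 2024
9 | Economics 201 | C- | Fall 2023
10 | Art 101 | B+ | Fall 2023
11 | Biology 201 | B | Fall 2024
12 | Art 101 | F | Spring 2024
13 | Linear Algebra 201 | C+ | Fall 2023
14 | Art 101 | A | Spring 2024
15 | Biology 201 | C- | Fall 2023
16 | Art 101 | B+ | Fall 2024
17 | Physics 201 | A- | Fall 2024
18 | Math 101 | B+ | Fall 2023
19 | Physics 201 | B | Fall 2024
20 | Biology 201 | C | Fall 2024
21 | Physics 201 | F | Fall 2023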